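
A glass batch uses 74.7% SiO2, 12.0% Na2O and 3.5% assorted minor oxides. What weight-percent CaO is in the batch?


Pieces sum to 100%:
  CaO = 100 - (SiO2 + Na2O + others)
  CaO = 100 - (74.7 + 12.0 + 3.5) = 9.8%

9.8%


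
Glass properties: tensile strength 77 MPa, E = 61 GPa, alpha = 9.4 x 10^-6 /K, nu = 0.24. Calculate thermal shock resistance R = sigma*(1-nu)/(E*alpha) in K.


Thermal shock resistance: R = sigma * (1 - nu) / (E * alpha)
  Numerator = 77 * (1 - 0.24) = 58.52
  Denominator = 61 * 1000 * (9.4 x 10^-6) = 0.5734
  R = 58.52 / 0.5734 = 102.1 K

102.1 K


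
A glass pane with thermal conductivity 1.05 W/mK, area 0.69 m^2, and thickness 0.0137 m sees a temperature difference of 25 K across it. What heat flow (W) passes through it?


Fourier's law: Q = k * A * dT / t
  Q = 1.05 * 0.69 * 25 / 0.0137
  Q = 18.1125 / 0.0137 = 1322.1 W

1322.1 W


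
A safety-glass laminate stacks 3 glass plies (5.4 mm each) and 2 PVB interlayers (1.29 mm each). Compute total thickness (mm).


Total thickness = glass contribution + PVB contribution
  Glass: 3 * 5.4 = 16.2 mm
  PVB: 2 * 1.29 = 2.58 mm
  Total = 16.2 + 2.58 = 18.78 mm

18.78 mm


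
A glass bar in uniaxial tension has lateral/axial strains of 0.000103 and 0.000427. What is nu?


Poisson's ratio: nu = lateral strain / axial strain
  nu = 0.000103 / 0.000427 = 0.2412

0.2412


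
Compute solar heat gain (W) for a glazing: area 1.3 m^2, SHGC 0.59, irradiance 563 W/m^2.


Solar heat gain: Q = Area * SHGC * Irradiance
  Q = 1.3 * 0.59 * 563 = 431.8 W

431.8 W


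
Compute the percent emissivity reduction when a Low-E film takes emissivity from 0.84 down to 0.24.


Percentage reduction = (1 - coated/uncoated) * 100
  Ratio = 0.24 / 0.84 = 0.2857
  Reduction = (1 - 0.2857) * 100 = 71.4%

71.4%


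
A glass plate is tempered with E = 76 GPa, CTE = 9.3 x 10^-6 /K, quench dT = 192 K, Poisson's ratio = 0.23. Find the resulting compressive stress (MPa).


Tempering stress: sigma = E * alpha * dT / (1 - nu)
  E (MPa) = 76 * 1000 = 76000
  Numerator = 76000 * (9.3 x 10^-6) * 192 = 135.7056
  Denominator = 1 - 0.23 = 0.77
  sigma = 135.7056 / 0.77 = 176.2 MPa

176.2 MPa


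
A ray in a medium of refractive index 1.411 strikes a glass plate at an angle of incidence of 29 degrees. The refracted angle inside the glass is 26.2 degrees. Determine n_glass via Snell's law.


Apply Snell's law: n1 * sin(theta1) = n2 * sin(theta2)
  n2 = n1 * sin(theta1) / sin(theta2)
  sin(29) = 0.48481
  sin(26.2) = 0.441506
  n2 = 1.411 * 0.48481 / 0.441506 = 1.5494

1.5494


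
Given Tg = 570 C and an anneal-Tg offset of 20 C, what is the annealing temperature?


The annealing temperature is Tg plus the offset:
  T_anneal = 570 + 20 = 590 C

590 C


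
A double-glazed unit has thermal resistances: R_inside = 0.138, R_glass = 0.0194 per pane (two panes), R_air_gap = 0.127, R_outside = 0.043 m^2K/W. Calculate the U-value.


Total thermal resistance (series):
  R_total = R_in + R_glass + R_air + R_glass + R_out
  R_total = 0.138 + 0.0194 + 0.127 + 0.0194 + 0.043 = 0.3468 m^2K/W
U-value = 1 / R_total = 1 / 0.3468 = 2.884 W/m^2K

2.884 W/m^2K


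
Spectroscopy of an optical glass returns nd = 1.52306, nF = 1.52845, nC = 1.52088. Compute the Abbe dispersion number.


Abbe number formula: Vd = (nd - 1) / (nF - nC)
  nd - 1 = 1.52306 - 1 = 0.52306
  nF - nC = 1.52845 - 1.52088 = 0.00757
  Vd = 0.52306 / 0.00757 = 69.1

69.1


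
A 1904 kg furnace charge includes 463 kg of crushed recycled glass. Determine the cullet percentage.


Cullet ratio = (cullet mass / total batch mass) * 100
  Ratio = 463 / 1904 * 100 = 24.32%

24.32%


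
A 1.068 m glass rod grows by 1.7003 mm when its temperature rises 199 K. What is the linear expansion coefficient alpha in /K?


Rearrange dL = alpha * L0 * dT for alpha:
  alpha = dL / (L0 * dT)
  alpha = (1.7003 / 1000) / (1.068 * 199) = 0.000008 /K = 8 x 10^-6 /K

8 x 10^-6 /K


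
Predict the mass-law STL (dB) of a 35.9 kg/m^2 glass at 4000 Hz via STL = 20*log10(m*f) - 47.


Mass law: STL = 20 * log10(m * f) - 47
  m * f = 35.9 * 4000 = 143600
  log10(143600) = 5.15715
  STL = 20 * 5.15715 - 47 = 103.143 - 47 = 56.1 dB

56.1 dB


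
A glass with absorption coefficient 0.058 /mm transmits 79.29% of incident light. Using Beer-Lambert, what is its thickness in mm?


Rearrange T = exp(-alpha * thickness):
  thickness = -ln(T) / alpha
  T = 79.29/100 = 0.7929
  ln(T) = -0.23206
  -ln(T) = 0.23206
  thickness = 0.23206 / 0.058 = 4.0 mm

4.0 mm


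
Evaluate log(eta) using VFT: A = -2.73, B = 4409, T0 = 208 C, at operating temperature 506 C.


VFT equation: log(eta) = A + B / (T - T0)
  T - T0 = 506 - 208 = 298
  B / (T - T0) = 4409 / 298 = 14.795
  log(eta) = -2.73 + 14.795 = 12.065

12.065


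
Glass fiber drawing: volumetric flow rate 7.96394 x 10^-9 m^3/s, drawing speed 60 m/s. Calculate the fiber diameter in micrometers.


Cross-sectional area from continuity:
  A = Q / v = 7.96394 x 10^-9 / 60 = 1.327323 x 10^-10 m^2
Diameter from circular cross-section:
  d = sqrt(4A / pi) * 10^6 (m -> um)
  d = sqrt(4 * 1.327323 x 10^-10 / pi) * 10^6 = 13.0 um

13.0 um


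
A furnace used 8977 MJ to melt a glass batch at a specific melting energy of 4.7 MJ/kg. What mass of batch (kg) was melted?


Rearrange E = m * s for m:
  m = E / s
  m = 8977 / 4.7 = 1910.0 kg

1910.0 kg


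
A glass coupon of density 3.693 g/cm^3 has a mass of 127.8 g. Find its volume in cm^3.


Rearrange rho = m / V:
  V = m / rho
  V = 127.8 / 3.693 = 34.606 cm^3

34.606 cm^3


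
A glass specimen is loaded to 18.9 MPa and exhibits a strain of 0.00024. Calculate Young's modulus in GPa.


Young's modulus: E = stress / strain
  E = 18.9 MPa / 0.00024 = 78750 MPa
Convert to GPa: 78750 / 1000 = 78.75 GPa

78.75 GPa


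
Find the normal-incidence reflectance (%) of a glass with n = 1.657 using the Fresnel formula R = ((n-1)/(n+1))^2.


Fresnel reflectance at normal incidence:
  R = ((n - 1)/(n + 1))^2
  (n - 1)/(n + 1) = (1.657 - 1)/(1.657 + 1) = 0.247271
  R = 0.247271^2 = 0.0611429
  R(%) = 0.0611429 * 100 = 6.114%

6.114%


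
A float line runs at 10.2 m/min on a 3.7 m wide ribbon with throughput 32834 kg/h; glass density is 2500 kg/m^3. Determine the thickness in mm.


Ribbon cross-section from mass balance:
  Volume rate = throughput / density = 32834 / 2500 = 13.1336 m^3/h
  thickness = volume rate / (speed * 60 * width), i.e.
  thickness = throughput / (60 * speed * width * density) * 1000
  thickness = 32834 / (60 * 10.2 * 3.7 * 2500) * 1000 = 5.8 mm

5.8 mm


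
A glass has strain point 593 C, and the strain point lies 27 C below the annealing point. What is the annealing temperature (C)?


T_anneal = T_strain + gap:
  T_anneal = 593 + 27 = 620 C

620 C


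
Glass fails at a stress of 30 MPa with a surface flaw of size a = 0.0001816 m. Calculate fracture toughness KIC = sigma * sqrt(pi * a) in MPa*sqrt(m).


Fracture toughness: KIC = sigma * sqrt(pi * a)
  pi * a = pi * 0.0001816 = 0.000570513
  sqrt(pi * a) = 0.023885
  KIC = 30 * 0.023885 = 0.717 MPa*sqrt(m)

0.717 MPa*sqrt(m)


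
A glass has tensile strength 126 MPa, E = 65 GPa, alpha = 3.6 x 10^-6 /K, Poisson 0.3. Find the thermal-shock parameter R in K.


Thermal shock resistance: R = sigma * (1 - nu) / (E * alpha)
  Numerator = 126 * (1 - 0.3) = 88.2
  Denominator = 65 * 1000 * (3.6 x 10^-6) = 0.234
  R = 88.2 / 0.234 = 376.9 K

376.9 K


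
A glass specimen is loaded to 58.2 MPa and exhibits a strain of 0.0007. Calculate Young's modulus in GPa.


Young's modulus: E = stress / strain
  E = 58.2 MPa / 0.0007 = 83142.86 MPa
Convert to GPa: 83142.86 / 1000 = 83.14 GPa

83.14 GPa


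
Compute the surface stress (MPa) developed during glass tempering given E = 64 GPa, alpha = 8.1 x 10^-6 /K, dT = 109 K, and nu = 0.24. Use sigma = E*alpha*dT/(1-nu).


Tempering stress: sigma = E * alpha * dT / (1 - nu)
  E (MPa) = 64 * 1000 = 64000
  Numerator = 64000 * (8.1 x 10^-6) * 109 = 56.5056
  Denominator = 1 - 0.24 = 0.76
  sigma = 56.5056 / 0.76 = 74.3 MPa

74.3 MPa


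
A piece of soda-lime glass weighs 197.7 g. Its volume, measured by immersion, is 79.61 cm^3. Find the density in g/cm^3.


Use the definition of density:
  rho = mass / volume
  rho = 197.7 / 79.61 = 2.483 g/cm^3

2.483 g/cm^3


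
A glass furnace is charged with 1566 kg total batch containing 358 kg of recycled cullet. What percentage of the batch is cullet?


Cullet ratio = (cullet mass / total batch mass) * 100
  Ratio = 358 / 1566 * 100 = 22.86%

22.86%


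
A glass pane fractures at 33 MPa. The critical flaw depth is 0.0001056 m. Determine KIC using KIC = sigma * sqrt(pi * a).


Fracture toughness: KIC = sigma * sqrt(pi * a)
  pi * a = pi * 0.0001056 = 0.000331752
  sqrt(pi * a) = 0.018214
  KIC = 33 * 0.018214 = 0.601 MPa*sqrt(m)

0.601 MPa*sqrt(m)


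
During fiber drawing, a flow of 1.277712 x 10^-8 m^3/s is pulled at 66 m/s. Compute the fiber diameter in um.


Cross-sectional area from continuity:
  A = Q / v = 1.277712 x 10^-8 / 66 = 1.935927 x 10^-10 m^2
Diameter from circular cross-section:
  d = sqrt(4A / pi) * 10^6 (m -> um)
  d = sqrt(4 * 1.935927 x 10^-10 / pi) * 10^6 = 15.7 um

15.7 um


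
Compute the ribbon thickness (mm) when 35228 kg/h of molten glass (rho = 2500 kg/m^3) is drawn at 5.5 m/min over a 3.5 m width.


Ribbon cross-section from mass balance:
  Volume rate = throughput / density = 35228 / 2500 = 14.0912 m^3/h
  thickness = volume rate / (speed * 60 * width), i.e.
  thickness = throughput / (60 * speed * width * density) * 1000
  thickness = 35228 / (60 * 5.5 * 3.5 * 2500) * 1000 = 12.2 mm

12.2 mm


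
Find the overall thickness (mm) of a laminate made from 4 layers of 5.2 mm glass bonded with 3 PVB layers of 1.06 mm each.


Total thickness = glass contribution + PVB contribution
  Glass: 4 * 5.2 = 20.8 mm
  PVB: 3 * 1.06 = 3.18 mm
  Total = 20.8 + 3.18 = 23.98 mm

23.98 mm


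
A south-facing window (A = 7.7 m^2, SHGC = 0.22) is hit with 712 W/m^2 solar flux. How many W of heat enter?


Solar heat gain: Q = Area * SHGC * Irradiance
  Q = 7.7 * 0.22 * 712 = 1206.1 W

1206.1 W


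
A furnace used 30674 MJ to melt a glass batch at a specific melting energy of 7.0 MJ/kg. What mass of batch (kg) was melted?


Rearrange E = m * s for m:
  m = E / s
  m = 30674 / 7.0 = 4382.0 kg

4382.0 kg


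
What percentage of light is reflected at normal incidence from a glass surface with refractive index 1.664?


Fresnel reflectance at normal incidence:
  R = ((n - 1)/(n + 1))^2
  (n - 1)/(n + 1) = (1.664 - 1)/(1.664 + 1) = 0.249249
  R = 0.249249^2 = 0.0621251
  R(%) = 0.0621251 * 100 = 6.213%

6.213%


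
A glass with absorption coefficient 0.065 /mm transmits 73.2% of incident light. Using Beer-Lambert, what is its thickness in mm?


Rearrange T = exp(-alpha * thickness):
  thickness = -ln(T) / alpha
  T = 73.2/100 = 0.732
  ln(T) = -0.31197
  -ln(T) = 0.31197
  thickness = 0.31197 / 0.065 = 4.8 mm

4.8 mm


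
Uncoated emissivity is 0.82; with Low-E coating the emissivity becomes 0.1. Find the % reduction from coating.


Percentage reduction = (1 - coated/uncoated) * 100
  Ratio = 0.1 / 0.82 = 0.122
  Reduction = (1 - 0.122) * 100 = 87.8%

87.8%


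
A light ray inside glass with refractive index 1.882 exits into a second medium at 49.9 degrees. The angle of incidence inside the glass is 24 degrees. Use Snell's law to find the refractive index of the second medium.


Apply Snell's law: n1 * sin(theta1) = n2 * sin(theta2)
  n2 = n1 * sin(theta1) / sin(theta2)
  sin(24) = 0.406737
  sin(49.9) = 0.764921
  n2 = 1.882 * 0.406737 / 0.764921 = 1.0007

1.0007


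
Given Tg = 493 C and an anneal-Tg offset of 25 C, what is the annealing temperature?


The annealing temperature is Tg plus the offset:
  T_anneal = 493 + 25 = 518 C

518 C


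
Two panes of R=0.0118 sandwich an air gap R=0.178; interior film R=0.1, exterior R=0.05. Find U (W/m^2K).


Total thermal resistance (series):
  R_total = R_in + R_glass + R_air + R_glass + R_out
  R_total = 0.1 + 0.0118 + 0.178 + 0.0118 + 0.05 = 0.3516 m^2K/W
U-value = 1 / R_total = 1 / 0.3516 = 2.844 W/m^2K

2.844 W/m^2K


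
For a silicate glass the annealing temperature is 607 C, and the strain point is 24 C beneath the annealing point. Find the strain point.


Strain point = annealing point - difference:
  T_strain = 607 - 24 = 583 C

583 C


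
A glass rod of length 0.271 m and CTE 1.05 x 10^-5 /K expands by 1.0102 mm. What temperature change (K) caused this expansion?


Rearrange dL = alpha * L0 * dT for dT:
  dT = dL / (alpha * L0)
  dL (m) = 1.0102 / 1000 = 0.0010102
  dT = 0.0010102 / ((1.05 x 10^-5) * 0.271) = 355.0 K

355.0 K


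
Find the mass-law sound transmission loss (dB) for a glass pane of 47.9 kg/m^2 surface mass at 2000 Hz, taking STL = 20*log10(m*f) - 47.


Mass law: STL = 20 * log10(m * f) - 47
  m * f = 47.9 * 2000 = 95800
  log10(95800) = 4.98137
  STL = 20 * 4.98137 - 47 = 99.6274 - 47 = 52.6 dB

52.6 dB


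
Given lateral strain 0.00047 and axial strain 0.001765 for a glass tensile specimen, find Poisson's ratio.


Poisson's ratio: nu = lateral strain / axial strain
  nu = 0.00047 / 0.001765 = 0.2663

0.2663


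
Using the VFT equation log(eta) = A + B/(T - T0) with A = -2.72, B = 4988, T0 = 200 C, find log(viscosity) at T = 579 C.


VFT equation: log(eta) = A + B / (T - T0)
  T - T0 = 579 - 200 = 379
  B / (T - T0) = 4988 / 379 = 13.161
  log(eta) = -2.72 + 13.161 = 10.441

10.441


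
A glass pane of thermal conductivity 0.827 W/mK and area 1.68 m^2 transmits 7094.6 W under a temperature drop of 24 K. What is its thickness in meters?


Fourier's law: t = k * A * dT / Q
  t = 0.827 * 1.68 * 24 / 7094.6
  t = 33.34464 / 7094.6 = 0.0047 m

0.0047 m


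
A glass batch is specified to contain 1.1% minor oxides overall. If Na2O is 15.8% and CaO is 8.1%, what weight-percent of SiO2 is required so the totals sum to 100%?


Known pieces sum to 100%:
  SiO2 = 100 - (others + Na2O + CaO)
  SiO2 = 100 - (1.1 + 15.8 + 8.1) = 75.0%

75.0%


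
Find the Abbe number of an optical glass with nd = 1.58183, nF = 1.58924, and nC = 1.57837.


Abbe number formula: Vd = (nd - 1) / (nF - nC)
  nd - 1 = 1.58183 - 1 = 0.58183
  nF - nC = 1.58924 - 1.57837 = 0.01087
  Vd = 0.58183 / 0.01087 = 53.53

53.53


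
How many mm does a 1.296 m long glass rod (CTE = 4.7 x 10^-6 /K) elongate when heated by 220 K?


Thermal expansion formula: dL = alpha * L0 * dT
  dL = (4.7 x 10^-6) * 1.296 * 220 = 0.00134006 m
Convert to mm: 0.00134006 * 1000 = 1.3401 mm

1.3401 mm


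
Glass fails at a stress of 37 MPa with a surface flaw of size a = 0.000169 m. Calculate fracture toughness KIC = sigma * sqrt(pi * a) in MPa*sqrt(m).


Fracture toughness: KIC = sigma * sqrt(pi * a)
  pi * a = pi * 0.000169 = 0.000530929
  sqrt(pi * a) = 0.023042
  KIC = 37 * 0.023042 = 0.853 MPa*sqrt(m)

0.853 MPa*sqrt(m)


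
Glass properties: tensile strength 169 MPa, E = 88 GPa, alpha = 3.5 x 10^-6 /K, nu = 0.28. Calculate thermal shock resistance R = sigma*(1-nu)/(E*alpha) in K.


Thermal shock resistance: R = sigma * (1 - nu) / (E * alpha)
  Numerator = 169 * (1 - 0.28) = 121.68
  Denominator = 88 * 1000 * (3.5 x 10^-6) = 0.308
  R = 121.68 / 0.308 = 395.1 K

395.1 K


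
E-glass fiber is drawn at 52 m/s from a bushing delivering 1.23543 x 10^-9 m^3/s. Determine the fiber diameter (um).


Cross-sectional area from continuity:
  A = Q / v = 1.23543 x 10^-9 / 52 = 2.375827 x 10^-11 m^2
Diameter from circular cross-section:
  d = sqrt(4A / pi) * 10^6 (m -> um)
  d = sqrt(4 * 2.375827 x 10^-11 / pi) * 10^6 = 5.5 um

5.5 um


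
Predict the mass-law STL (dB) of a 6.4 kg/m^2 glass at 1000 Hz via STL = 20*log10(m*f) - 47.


Mass law: STL = 20 * log10(m * f) - 47
  m * f = 6.4 * 1000 = 6400
  log10(6400) = 3.80618
  STL = 20 * 3.80618 - 47 = 76.1236 - 47 = 29.1 dB

29.1 dB


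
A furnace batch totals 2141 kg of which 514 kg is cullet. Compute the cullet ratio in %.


Cullet ratio = (cullet mass / total batch mass) * 100
  Ratio = 514 / 2141 * 100 = 24.01%

24.01%


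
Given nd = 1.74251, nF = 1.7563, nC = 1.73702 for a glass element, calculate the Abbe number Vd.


Abbe number formula: Vd = (nd - 1) / (nF - nC)
  nd - 1 = 1.74251 - 1 = 0.74251
  nF - nC = 1.7563 - 1.73702 = 0.01928
  Vd = 0.74251 / 0.01928 = 38.51

38.51


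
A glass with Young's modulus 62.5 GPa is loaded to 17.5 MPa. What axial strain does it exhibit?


Rearrange E = sigma / epsilon:
  epsilon = sigma / E
  E (MPa) = 62.5 * 1000 = 62500
  epsilon = 17.5 / 62500 = 0.00028

0.00028


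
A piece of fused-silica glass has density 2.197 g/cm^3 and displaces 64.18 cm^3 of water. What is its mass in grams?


Rearrange rho = m / V:
  m = rho * V
  m = 2.197 * 64.18 = 141.003 g

141.003 g


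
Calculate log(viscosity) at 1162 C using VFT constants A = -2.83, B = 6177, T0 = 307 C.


VFT equation: log(eta) = A + B / (T - T0)
  T - T0 = 1162 - 307 = 855
  B / (T - T0) = 6177 / 855 = 7.225
  log(eta) = -2.83 + 7.225 = 4.395

4.395


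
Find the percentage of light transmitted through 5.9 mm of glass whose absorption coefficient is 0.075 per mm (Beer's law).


Beer-Lambert law: T = exp(-alpha * thickness)
  exponent = -0.075 * 5.9 = -0.4425
  T = exp(-0.4425) = 0.6424
  Percentage = 0.6424 * 100 = 64.24%

64.24%


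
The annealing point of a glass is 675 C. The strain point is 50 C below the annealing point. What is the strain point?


Strain point = annealing point - difference:
  T_strain = 675 - 50 = 625 C

625 C


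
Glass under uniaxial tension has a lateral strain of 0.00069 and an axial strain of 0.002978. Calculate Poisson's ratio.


Poisson's ratio: nu = lateral strain / axial strain
  nu = 0.00069 / 0.002978 = 0.2317

0.2317


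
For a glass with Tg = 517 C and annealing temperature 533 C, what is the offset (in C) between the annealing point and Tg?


Offset = T_anneal - Tg:
  offset = 533 - 517 = 16 C

16 C


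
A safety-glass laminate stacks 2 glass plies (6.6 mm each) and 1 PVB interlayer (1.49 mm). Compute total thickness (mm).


Total thickness = glass contribution + PVB contribution
  Glass: 2 * 6.6 = 13.2 mm
  PVB: 1 * 1.49 = 1.49 mm
  Total = 13.2 + 1.49 = 14.69 mm

14.69 mm


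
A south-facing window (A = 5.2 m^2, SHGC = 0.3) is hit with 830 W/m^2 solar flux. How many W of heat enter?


Solar heat gain: Q = Area * SHGC * Irradiance
  Q = 5.2 * 0.3 * 830 = 1294.8 W

1294.8 W


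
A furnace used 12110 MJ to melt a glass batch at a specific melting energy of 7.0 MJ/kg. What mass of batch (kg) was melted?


Rearrange E = m * s for m:
  m = E / s
  m = 12110 / 7.0 = 1730.0 kg

1730.0 kg


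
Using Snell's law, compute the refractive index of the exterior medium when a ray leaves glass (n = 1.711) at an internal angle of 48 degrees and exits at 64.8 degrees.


Apply Snell's law: n1 * sin(theta1) = n2 * sin(theta2)
  n2 = n1 * sin(theta1) / sin(theta2)
  sin(48) = 0.743145
  sin(64.8) = 0.904827
  n2 = 1.711 * 0.743145 / 0.904827 = 1.4053

1.4053


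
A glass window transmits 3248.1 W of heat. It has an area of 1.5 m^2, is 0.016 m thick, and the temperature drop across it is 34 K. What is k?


Fourier's law rearranged: k = Q * t / (A * dT)
  Numerator = 3248.1 * 0.016 = 51.9696
  Denominator = 1.5 * 34 = 51.0
  k = 51.9696 / 51.0 = 1.019 W/mK

1.019 W/mK


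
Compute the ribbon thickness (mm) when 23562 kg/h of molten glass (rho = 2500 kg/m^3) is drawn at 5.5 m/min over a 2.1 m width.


Ribbon cross-section from mass balance:
  Volume rate = throughput / density = 23562 / 2500 = 9.4248 m^3/h
  thickness = volume rate / (speed * 60 * width), i.e.
  thickness = throughput / (60 * speed * width * density) * 1000
  thickness = 23562 / (60 * 5.5 * 2.1 * 2500) * 1000 = 13.6 mm

13.6 mm


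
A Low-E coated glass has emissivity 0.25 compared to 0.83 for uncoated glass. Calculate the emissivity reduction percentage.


Percentage reduction = (1 - coated/uncoated) * 100
  Ratio = 0.25 / 0.83 = 0.3012
  Reduction = (1 - 0.3012) * 100 = 69.9%

69.9%


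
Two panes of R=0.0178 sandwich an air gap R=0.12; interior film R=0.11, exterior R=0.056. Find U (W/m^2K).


Total thermal resistance (series):
  R_total = R_in + R_glass + R_air + R_glass + R_out
  R_total = 0.11 + 0.0178 + 0.12 + 0.0178 + 0.056 = 0.3216 m^2K/W
U-value = 1 / R_total = 1 / 0.3216 = 3.109 W/m^2K

3.109 W/m^2K


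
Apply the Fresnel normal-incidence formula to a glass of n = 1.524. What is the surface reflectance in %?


Fresnel reflectance at normal incidence:
  R = ((n - 1)/(n + 1))^2
  (n - 1)/(n + 1) = (1.524 - 1)/(1.524 + 1) = 0.207607
  R = 0.207607^2 = 0.0431007
  R(%) = 0.0431007 * 100 = 4.31%

4.31%


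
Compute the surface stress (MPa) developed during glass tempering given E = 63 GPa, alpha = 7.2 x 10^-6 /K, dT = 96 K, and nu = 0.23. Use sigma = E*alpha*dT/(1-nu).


Tempering stress: sigma = E * alpha * dT / (1 - nu)
  E (MPa) = 63 * 1000 = 63000
  Numerator = 63000 * (7.2 x 10^-6) * 96 = 43.5456
  Denominator = 1 - 0.23 = 0.77
  sigma = 43.5456 / 0.77 = 56.6 MPa

56.6 MPa


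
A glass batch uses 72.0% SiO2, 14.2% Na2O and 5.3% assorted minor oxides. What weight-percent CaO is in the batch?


Pieces sum to 100%:
  CaO = 100 - (SiO2 + Na2O + others)
  CaO = 100 - (72.0 + 14.2 + 5.3) = 8.5%

8.5%


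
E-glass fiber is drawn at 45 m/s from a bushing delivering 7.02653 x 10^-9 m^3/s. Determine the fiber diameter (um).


Cross-sectional area from continuity:
  A = Q / v = 7.02653 x 10^-9 / 45 = 1.561451 x 10^-10 m^2
Diameter from circular cross-section:
  d = sqrt(4A / pi) * 10^6 (m -> um)
  d = sqrt(4 * 1.561451 x 10^-10 / pi) * 10^6 = 14.1 um

14.1 um


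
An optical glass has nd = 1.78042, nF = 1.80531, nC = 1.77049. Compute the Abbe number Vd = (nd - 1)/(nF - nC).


Abbe number formula: Vd = (nd - 1) / (nF - nC)
  nd - 1 = 1.78042 - 1 = 0.78042
  nF - nC = 1.80531 - 1.77049 = 0.03482
  Vd = 0.78042 / 0.03482 = 22.41

22.41


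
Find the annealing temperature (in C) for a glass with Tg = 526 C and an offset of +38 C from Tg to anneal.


The annealing temperature is Tg plus the offset:
  T_anneal = 526 + 38 = 564 C

564 C


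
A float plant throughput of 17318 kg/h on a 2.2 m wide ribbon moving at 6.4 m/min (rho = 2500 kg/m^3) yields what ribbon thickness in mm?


Ribbon cross-section from mass balance:
  Volume rate = throughput / density = 17318 / 2500 = 6.9272 m^3/h
  thickness = volume rate / (speed * 60 * width), i.e.
  thickness = throughput / (60 * speed * width * density) * 1000
  thickness = 17318 / (60 * 6.4 * 2.2 * 2500) * 1000 = 8.2 mm

8.2 mm


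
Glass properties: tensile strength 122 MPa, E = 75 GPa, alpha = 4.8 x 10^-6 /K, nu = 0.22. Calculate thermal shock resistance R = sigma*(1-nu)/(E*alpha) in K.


Thermal shock resistance: R = sigma * (1 - nu) / (E * alpha)
  Numerator = 122 * (1 - 0.22) = 95.16
  Denominator = 75 * 1000 * (4.8 x 10^-6) = 0.36
  R = 95.16 / 0.36 = 264.3 K

264.3 K


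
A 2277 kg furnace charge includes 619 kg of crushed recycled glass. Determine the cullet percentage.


Cullet ratio = (cullet mass / total batch mass) * 100
  Ratio = 619 / 2277 * 100 = 27.18%

27.18%


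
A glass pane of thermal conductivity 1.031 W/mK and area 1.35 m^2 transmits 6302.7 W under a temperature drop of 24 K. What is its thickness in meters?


Fourier's law: t = k * A * dT / Q
  t = 1.031 * 1.35 * 24 / 6302.7
  t = 33.4044 / 6302.7 = 0.0053 m

0.0053 m


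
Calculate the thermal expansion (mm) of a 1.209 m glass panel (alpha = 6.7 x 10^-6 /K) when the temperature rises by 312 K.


Thermal expansion formula: dL = alpha * L0 * dT
  dL = (6.7 x 10^-6) * 1.209 * 312 = 0.00252729 m
Convert to mm: 0.00252729 * 1000 = 2.5273 mm

2.5273 mm


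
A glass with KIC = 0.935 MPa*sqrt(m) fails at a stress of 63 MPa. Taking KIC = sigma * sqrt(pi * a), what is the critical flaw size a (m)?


Rearrange KIC = sigma * sqrt(pi * a):
  sqrt(pi * a) = KIC / sigma
  sqrt(pi * a) = 0.935 / 63 = 0.014841
  a = (KIC / sigma)^2 / pi
  a = 0.014841^2 / pi = 0.0000701 m

0.0000701 m


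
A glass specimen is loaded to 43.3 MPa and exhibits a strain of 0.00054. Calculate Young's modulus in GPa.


Young's modulus: E = stress / strain
  E = 43.3 MPa / 0.00054 = 80185.19 MPa
Convert to GPa: 80185.19 / 1000 = 80.19 GPa

80.19 GPa


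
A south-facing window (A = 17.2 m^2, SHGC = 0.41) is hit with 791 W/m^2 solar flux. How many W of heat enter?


Solar heat gain: Q = Area * SHGC * Irradiance
  Q = 17.2 * 0.41 * 791 = 5578.1 W

5578.1 W


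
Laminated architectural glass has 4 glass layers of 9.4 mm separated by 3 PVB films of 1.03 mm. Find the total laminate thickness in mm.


Total thickness = glass contribution + PVB contribution
  Glass: 4 * 9.4 = 37.6 mm
  PVB: 3 * 1.03 = 3.09 mm
  Total = 37.6 + 3.09 = 40.69 mm

40.69 mm


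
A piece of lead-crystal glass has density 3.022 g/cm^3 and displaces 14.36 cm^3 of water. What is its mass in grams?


Rearrange rho = m / V:
  m = rho * V
  m = 3.022 * 14.36 = 43.396 g

43.396 g


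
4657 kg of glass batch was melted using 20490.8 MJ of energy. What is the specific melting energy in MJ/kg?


Rearrange E = m * s for s:
  s = E / m
  s = 20490.8 / 4657 = 4.4 MJ/kg

4.4 MJ/kg


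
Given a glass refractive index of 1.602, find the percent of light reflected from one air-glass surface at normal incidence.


Fresnel reflectance at normal incidence:
  R = ((n - 1)/(n + 1))^2
  (n - 1)/(n + 1) = (1.602 - 1)/(1.602 + 1) = 0.23136
  R = 0.23136^2 = 0.0535274
  R(%) = 0.0535274 * 100 = 5.353%

5.353%


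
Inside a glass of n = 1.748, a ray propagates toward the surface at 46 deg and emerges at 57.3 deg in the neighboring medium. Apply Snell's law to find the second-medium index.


Apply Snell's law: n1 * sin(theta1) = n2 * sin(theta2)
  n2 = n1 * sin(theta1) / sin(theta2)
  sin(46) = 0.71934
  sin(57.3) = 0.841511
  n2 = 1.748 * 0.71934 / 0.841511 = 1.4942

1.4942


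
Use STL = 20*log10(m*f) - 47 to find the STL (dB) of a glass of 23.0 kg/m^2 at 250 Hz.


Mass law: STL = 20 * log10(m * f) - 47
  m * f = 23.0 * 250 = 5750
  log10(5750) = 3.75967
  STL = 20 * 3.75967 - 47 = 75.1934 - 47 = 28.2 dB

28.2 dB


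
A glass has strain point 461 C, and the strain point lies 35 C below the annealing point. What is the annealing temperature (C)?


T_anneal = T_strain + gap:
  T_anneal = 461 + 35 = 496 C

496 C


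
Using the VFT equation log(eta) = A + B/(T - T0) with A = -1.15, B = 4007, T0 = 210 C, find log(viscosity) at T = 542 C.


VFT equation: log(eta) = A + B / (T - T0)
  T - T0 = 542 - 210 = 332
  B / (T - T0) = 4007 / 332 = 12.069
  log(eta) = -1.15 + 12.069 = 10.919

10.919


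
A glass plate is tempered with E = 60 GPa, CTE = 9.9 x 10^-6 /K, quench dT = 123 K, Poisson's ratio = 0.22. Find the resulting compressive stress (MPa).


Tempering stress: sigma = E * alpha * dT / (1 - nu)
  E (MPa) = 60 * 1000 = 60000
  Numerator = 60000 * (9.9 x 10^-6) * 123 = 73.062
  Denominator = 1 - 0.22 = 0.78
  sigma = 73.062 / 0.78 = 93.7 MPa

93.7 MPa


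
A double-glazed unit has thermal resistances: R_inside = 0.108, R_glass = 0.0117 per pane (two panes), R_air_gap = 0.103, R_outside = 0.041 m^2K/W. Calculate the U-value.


Total thermal resistance (series):
  R_total = R_in + R_glass + R_air + R_glass + R_out
  R_total = 0.108 + 0.0117 + 0.103 + 0.0117 + 0.041 = 0.2754 m^2K/W
U-value = 1 / R_total = 1 / 0.2754 = 3.631 W/m^2K

3.631 W/m^2K


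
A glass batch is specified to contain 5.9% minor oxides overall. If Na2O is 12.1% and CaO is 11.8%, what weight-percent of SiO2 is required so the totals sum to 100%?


Known pieces sum to 100%:
  SiO2 = 100 - (others + Na2O + CaO)
  SiO2 = 100 - (5.9 + 12.1 + 11.8) = 70.2%

70.2%


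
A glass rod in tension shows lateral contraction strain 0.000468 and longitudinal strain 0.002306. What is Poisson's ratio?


Poisson's ratio: nu = lateral strain / axial strain
  nu = 0.000468 / 0.002306 = 0.2029

0.2029


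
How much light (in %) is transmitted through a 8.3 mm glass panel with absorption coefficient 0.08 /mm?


Beer-Lambert law: T = exp(-alpha * thickness)
  exponent = -0.08 * 8.3 = -0.664
  T = exp(-0.664) = 0.5148
  Percentage = 0.5148 * 100 = 51.48%

51.48%


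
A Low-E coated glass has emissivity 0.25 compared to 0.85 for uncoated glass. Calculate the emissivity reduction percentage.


Percentage reduction = (1 - coated/uncoated) * 100
  Ratio = 0.25 / 0.85 = 0.2941
  Reduction = (1 - 0.2941) * 100 = 70.6%

70.6%


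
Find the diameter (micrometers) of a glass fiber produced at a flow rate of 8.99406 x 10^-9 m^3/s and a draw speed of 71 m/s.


Cross-sectional area from continuity:
  A = Q / v = 8.99406 x 10^-9 / 71 = 1.266769 x 10^-10 m^2
Diameter from circular cross-section:
  d = sqrt(4A / pi) * 10^6 (m -> um)
  d = sqrt(4 * 1.266769 x 10^-10 / pi) * 10^6 = 12.7 um

12.7 um


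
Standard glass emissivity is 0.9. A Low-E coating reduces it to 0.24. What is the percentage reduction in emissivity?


Percentage reduction = (1 - coated/uncoated) * 100
  Ratio = 0.24 / 0.9 = 0.2667
  Reduction = (1 - 0.2667) * 100 = 73.3%

73.3%


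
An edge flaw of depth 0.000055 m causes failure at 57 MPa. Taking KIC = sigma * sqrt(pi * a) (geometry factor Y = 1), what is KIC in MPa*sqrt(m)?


Fracture toughness: KIC = sigma * sqrt(pi * a)
  pi * a = pi * 0.000055 = 0.000172788
  sqrt(pi * a) = 0.013145
  KIC = 57 * 0.013145 = 0.749 MPa*sqrt(m)

0.749 MPa*sqrt(m)


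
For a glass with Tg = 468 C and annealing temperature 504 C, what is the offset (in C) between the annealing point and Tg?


Offset = T_anneal - Tg:
  offset = 504 - 468 = 36 C

36 C


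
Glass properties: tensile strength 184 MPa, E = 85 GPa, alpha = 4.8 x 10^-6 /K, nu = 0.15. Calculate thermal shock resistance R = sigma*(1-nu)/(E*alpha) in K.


Thermal shock resistance: R = sigma * (1 - nu) / (E * alpha)
  Numerator = 184 * (1 - 0.15) = 156.4
  Denominator = 85 * 1000 * (4.8 x 10^-6) = 0.408
  R = 156.4 / 0.408 = 383.3 K

383.3 K


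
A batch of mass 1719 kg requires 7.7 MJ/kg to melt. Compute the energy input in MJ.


Total energy = mass * specific energy
  E = 1719 * 7.7 = 13236.3 MJ

13236.3 MJ


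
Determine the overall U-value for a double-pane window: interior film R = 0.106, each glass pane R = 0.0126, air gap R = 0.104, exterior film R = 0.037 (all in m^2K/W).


Total thermal resistance (series):
  R_total = R_in + R_glass + R_air + R_glass + R_out
  R_total = 0.106 + 0.0126 + 0.104 + 0.0126 + 0.037 = 0.2722 m^2K/W
U-value = 1 / R_total = 1 / 0.2722 = 3.674 W/m^2K

3.674 W/m^2K


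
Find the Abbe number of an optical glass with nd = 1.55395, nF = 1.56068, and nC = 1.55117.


Abbe number formula: Vd = (nd - 1) / (nF - nC)
  nd - 1 = 1.55395 - 1 = 0.55395
  nF - nC = 1.56068 - 1.55117 = 0.00951
  Vd = 0.55395 / 0.00951 = 58.25

58.25


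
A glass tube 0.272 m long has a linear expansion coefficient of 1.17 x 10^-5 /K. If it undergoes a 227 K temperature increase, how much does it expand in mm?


Thermal expansion formula: dL = alpha * L0 * dT
  dL = (1.17 x 10^-5) * 0.272 * 227 = 0.0007224 m
Convert to mm: 0.0007224 * 1000 = 0.7224 mm

0.7224 mm


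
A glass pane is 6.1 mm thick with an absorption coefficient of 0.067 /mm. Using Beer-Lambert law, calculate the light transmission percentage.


Beer-Lambert law: T = exp(-alpha * thickness)
  exponent = -0.067 * 6.1 = -0.4087
  T = exp(-0.4087) = 0.6645
  Percentage = 0.6645 * 100 = 66.45%

66.45%


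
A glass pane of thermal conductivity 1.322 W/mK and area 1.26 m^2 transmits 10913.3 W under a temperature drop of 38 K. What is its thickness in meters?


Fourier's law: t = k * A * dT / Q
  t = 1.322 * 1.26 * 38 / 10913.3
  t = 63.29736 / 10913.3 = 0.0058 m

0.0058 m


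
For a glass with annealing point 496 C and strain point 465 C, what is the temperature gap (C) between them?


Gap = T_anneal - T_strain:
  gap = 496 - 465 = 31 C

31 C


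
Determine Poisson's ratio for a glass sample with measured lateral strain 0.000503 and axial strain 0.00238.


Poisson's ratio: nu = lateral strain / axial strain
  nu = 0.000503 / 0.00238 = 0.2113

0.2113


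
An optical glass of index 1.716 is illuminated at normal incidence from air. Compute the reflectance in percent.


Fresnel reflectance at normal incidence:
  R = ((n - 1)/(n + 1))^2
  (n - 1)/(n + 1) = (1.716 - 1)/(1.716 + 1) = 0.263623
  R = 0.263623^2 = 0.0694971
  R(%) = 0.0694971 * 100 = 6.95%

6.95%


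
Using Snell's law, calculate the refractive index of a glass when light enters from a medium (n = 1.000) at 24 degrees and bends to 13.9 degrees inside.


Apply Snell's law: n1 * sin(theta1) = n2 * sin(theta2)
  n2 = n1 * sin(theta1) / sin(theta2)
  sin(24) = 0.406737
  sin(13.9) = 0.240228
  n2 = 1.000 * 0.406737 / 0.240228 = 1.6931

1.6931


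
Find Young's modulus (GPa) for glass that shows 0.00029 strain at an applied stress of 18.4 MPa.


Young's modulus: E = stress / strain
  E = 18.4 MPa / 0.00029 = 63448.28 MPa
Convert to GPa: 63448.28 / 1000 = 63.45 GPa

63.45 GPa


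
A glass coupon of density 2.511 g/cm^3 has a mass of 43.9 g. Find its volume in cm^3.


Rearrange rho = m / V:
  V = m / rho
  V = 43.9 / 2.511 = 17.483 cm^3

17.483 cm^3


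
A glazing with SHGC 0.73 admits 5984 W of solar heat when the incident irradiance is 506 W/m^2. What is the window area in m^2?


Rearrange Q = Area * SHGC * Irradiance:
  Area = Q / (SHGC * Irradiance)
  Area = 5984 / (0.73 * 506) = 16.2 m^2

16.2 m^2


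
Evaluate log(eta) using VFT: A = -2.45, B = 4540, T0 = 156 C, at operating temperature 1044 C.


VFT equation: log(eta) = A + B / (T - T0)
  T - T0 = 1044 - 156 = 888
  B / (T - T0) = 4540 / 888 = 5.113
  log(eta) = -2.45 + 5.113 = 2.663

2.663


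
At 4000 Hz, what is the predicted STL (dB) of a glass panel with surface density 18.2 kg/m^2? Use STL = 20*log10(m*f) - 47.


Mass law: STL = 20 * log10(m * f) - 47
  m * f = 18.2 * 4000 = 72800
  log10(72800) = 4.86213
  STL = 20 * 4.86213 - 47 = 97.2426 - 47 = 50.2 dB

50.2 dB


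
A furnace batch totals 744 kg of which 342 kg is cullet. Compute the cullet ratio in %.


Cullet ratio = (cullet mass / total batch mass) * 100
  Ratio = 342 / 744 * 100 = 45.97%

45.97%


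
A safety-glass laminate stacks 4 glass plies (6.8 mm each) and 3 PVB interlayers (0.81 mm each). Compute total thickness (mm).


Total thickness = glass contribution + PVB contribution
  Glass: 4 * 6.8 = 27.2 mm
  PVB: 3 * 0.81 = 2.43 mm
  Total = 27.2 + 2.43 = 29.63 mm

29.63 mm


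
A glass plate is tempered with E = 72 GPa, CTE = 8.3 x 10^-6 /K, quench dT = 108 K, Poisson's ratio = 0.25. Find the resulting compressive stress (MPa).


Tempering stress: sigma = E * alpha * dT / (1 - nu)
  E (MPa) = 72 * 1000 = 72000
  Numerator = 72000 * (8.3 x 10^-6) * 108 = 64.5408
  Denominator = 1 - 0.25 = 0.75
  sigma = 64.5408 / 0.75 = 86.1 MPa

86.1 MPa


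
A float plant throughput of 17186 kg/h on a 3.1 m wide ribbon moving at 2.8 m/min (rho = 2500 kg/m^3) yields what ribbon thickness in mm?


Ribbon cross-section from mass balance:
  Volume rate = throughput / density = 17186 / 2500 = 6.8744 m^3/h
  thickness = volume rate / (speed * 60 * width), i.e.
  thickness = throughput / (60 * speed * width * density) * 1000
  thickness = 17186 / (60 * 2.8 * 3.1 * 2500) * 1000 = 13.2 mm

13.2 mm


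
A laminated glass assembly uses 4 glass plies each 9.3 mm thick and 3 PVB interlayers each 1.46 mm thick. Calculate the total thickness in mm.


Total thickness = glass contribution + PVB contribution
  Glass: 4 * 9.3 = 37.2 mm
  PVB: 3 * 1.46 = 4.38 mm
  Total = 37.2 + 4.38 = 41.58 mm

41.58 mm


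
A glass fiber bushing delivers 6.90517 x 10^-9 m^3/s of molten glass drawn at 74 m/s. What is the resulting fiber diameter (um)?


Cross-sectional area from continuity:
  A = Q / v = 6.90517 x 10^-9 / 74 = 9.331311 x 10^-11 m^2
Diameter from circular cross-section:
  d = sqrt(4A / pi) * 10^6 (m -> um)
  d = sqrt(4 * 9.331311 x 10^-11 / pi) * 10^6 = 10.9 um

10.9 um


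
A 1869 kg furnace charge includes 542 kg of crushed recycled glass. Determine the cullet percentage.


Cullet ratio = (cullet mass / total batch mass) * 100
  Ratio = 542 / 1869 * 100 = 29.0%

29.0%


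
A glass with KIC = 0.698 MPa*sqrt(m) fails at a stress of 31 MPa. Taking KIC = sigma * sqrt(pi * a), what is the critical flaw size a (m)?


Rearrange KIC = sigma * sqrt(pi * a):
  sqrt(pi * a) = KIC / sigma
  sqrt(pi * a) = 0.698 / 31 = 0.022516
  a = (KIC / sigma)^2 / pi
  a = 0.022516^2 / pi = 0.0001614 m

0.0001614 m


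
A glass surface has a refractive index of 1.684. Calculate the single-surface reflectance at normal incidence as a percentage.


Fresnel reflectance at normal incidence:
  R = ((n - 1)/(n + 1))^2
  (n - 1)/(n + 1) = (1.684 - 1)/(1.684 + 1) = 0.254844
  R = 0.254844^2 = 0.0649455
  R(%) = 0.0649455 * 100 = 6.495%

6.495%


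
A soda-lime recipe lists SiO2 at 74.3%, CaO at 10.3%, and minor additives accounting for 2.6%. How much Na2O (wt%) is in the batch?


Pieces sum to 100%:
  Na2O = 100 - (SiO2 + CaO + others)
  Na2O = 100 - (74.3 + 10.3 + 2.6) = 12.8%

12.8%


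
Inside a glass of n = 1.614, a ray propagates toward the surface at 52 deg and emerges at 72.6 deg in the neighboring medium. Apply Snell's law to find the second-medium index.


Apply Snell's law: n1 * sin(theta1) = n2 * sin(theta2)
  n2 = n1 * sin(theta1) / sin(theta2)
  sin(52) = 0.788011
  sin(72.6) = 0.95424
  n2 = 1.614 * 0.788011 / 0.95424 = 1.3328

1.3328


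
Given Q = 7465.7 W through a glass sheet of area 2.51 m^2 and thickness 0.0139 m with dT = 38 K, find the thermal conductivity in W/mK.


Fourier's law rearranged: k = Q * t / (A * dT)
  Numerator = 7465.7 * 0.0139 = 103.77323
  Denominator = 2.51 * 38 = 95.38
  k = 103.77323 / 95.38 = 1.088 W/mK

1.088 W/mK


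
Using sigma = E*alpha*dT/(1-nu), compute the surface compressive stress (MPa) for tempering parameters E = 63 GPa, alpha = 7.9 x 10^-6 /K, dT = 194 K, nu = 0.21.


Tempering stress: sigma = E * alpha * dT / (1 - nu)
  E (MPa) = 63 * 1000 = 63000
  Numerator = 63000 * (7.9 x 10^-6) * 194 = 96.5538
  Denominator = 1 - 0.21 = 0.79
  sigma = 96.5538 / 0.79 = 122.2 MPa

122.2 MPa


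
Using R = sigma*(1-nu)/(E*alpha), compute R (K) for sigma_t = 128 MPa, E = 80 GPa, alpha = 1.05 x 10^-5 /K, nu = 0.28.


Thermal shock resistance: R = sigma * (1 - nu) / (E * alpha)
  Numerator = 128 * (1 - 0.28) = 92.16
  Denominator = 80 * 1000 * (1.05 x 10^-5) = 0.84
  R = 92.16 / 0.84 = 109.7 K

109.7 K


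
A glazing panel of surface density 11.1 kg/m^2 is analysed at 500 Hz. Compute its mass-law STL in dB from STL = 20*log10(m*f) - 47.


Mass law: STL = 20 * log10(m * f) - 47
  m * f = 11.1 * 500 = 5550
  log10(5550) = 3.74429
  STL = 20 * 3.74429 - 47 = 74.8858 - 47 = 27.9 dB

27.9 dB


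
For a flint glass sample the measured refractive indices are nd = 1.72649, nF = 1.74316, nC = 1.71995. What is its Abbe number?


Abbe number formula: Vd = (nd - 1) / (nF - nC)
  nd - 1 = 1.72649 - 1 = 0.72649
  nF - nC = 1.74316 - 1.71995 = 0.02321
  Vd = 0.72649 / 0.02321 = 31.3

31.3


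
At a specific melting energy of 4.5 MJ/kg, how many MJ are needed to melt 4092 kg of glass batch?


Total energy = mass * specific energy
  E = 4092 * 4.5 = 18414 MJ

18414 MJ


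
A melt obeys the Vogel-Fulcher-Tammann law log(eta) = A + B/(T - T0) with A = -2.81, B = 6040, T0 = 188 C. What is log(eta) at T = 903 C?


VFT equation: log(eta) = A + B / (T - T0)
  T - T0 = 903 - 188 = 715
  B / (T - T0) = 6040 / 715 = 8.448
  log(eta) = -2.81 + 8.448 = 5.638

5.638


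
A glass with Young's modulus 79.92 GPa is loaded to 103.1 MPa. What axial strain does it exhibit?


Rearrange E = sigma / epsilon:
  epsilon = sigma / E
  E (MPa) = 79.92 * 1000 = 79920
  epsilon = 103.1 / 79920 = 0.00129

0.00129
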